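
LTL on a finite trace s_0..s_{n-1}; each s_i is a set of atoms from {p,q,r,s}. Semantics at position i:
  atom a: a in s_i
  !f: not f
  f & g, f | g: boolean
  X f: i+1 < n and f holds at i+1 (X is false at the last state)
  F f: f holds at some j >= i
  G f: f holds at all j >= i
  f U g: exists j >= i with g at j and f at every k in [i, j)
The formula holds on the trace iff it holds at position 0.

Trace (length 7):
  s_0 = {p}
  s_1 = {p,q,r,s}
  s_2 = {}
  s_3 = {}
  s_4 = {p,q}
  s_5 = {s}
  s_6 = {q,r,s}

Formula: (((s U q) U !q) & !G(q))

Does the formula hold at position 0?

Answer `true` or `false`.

Answer: true

Derivation:
s_0={p}: (((s U q) U !q) & !G(q))=True ((s U q) U !q)=True (s U q)=False s=False q=False !q=True !G(q)=True G(q)=False
s_1={p,q,r,s}: (((s U q) U !q) & !G(q))=True ((s U q) U !q)=True (s U q)=True s=True q=True !q=False !G(q)=True G(q)=False
s_2={}: (((s U q) U !q) & !G(q))=True ((s U q) U !q)=True (s U q)=False s=False q=False !q=True !G(q)=True G(q)=False
s_3={}: (((s U q) U !q) & !G(q))=True ((s U q) U !q)=True (s U q)=False s=False q=False !q=True !G(q)=True G(q)=False
s_4={p,q}: (((s U q) U !q) & !G(q))=True ((s U q) U !q)=True (s U q)=True s=False q=True !q=False !G(q)=True G(q)=False
s_5={s}: (((s U q) U !q) & !G(q))=True ((s U q) U !q)=True (s U q)=True s=True q=False !q=True !G(q)=True G(q)=False
s_6={q,r,s}: (((s U q) U !q) & !G(q))=False ((s U q) U !q)=False (s U q)=True s=True q=True !q=False !G(q)=False G(q)=True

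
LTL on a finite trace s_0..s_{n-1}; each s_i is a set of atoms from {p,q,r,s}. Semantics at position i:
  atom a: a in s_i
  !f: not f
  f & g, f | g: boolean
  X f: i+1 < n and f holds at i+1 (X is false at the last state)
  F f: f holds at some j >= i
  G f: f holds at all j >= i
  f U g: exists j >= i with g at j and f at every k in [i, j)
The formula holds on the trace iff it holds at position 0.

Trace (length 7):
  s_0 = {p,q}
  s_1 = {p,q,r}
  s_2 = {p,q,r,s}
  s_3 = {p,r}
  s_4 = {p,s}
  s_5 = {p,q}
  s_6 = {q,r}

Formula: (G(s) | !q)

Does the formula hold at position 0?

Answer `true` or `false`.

Answer: false

Derivation:
s_0={p,q}: (G(s) | !q)=False G(s)=False s=False !q=False q=True
s_1={p,q,r}: (G(s) | !q)=False G(s)=False s=False !q=False q=True
s_2={p,q,r,s}: (G(s) | !q)=False G(s)=False s=True !q=False q=True
s_3={p,r}: (G(s) | !q)=True G(s)=False s=False !q=True q=False
s_4={p,s}: (G(s) | !q)=True G(s)=False s=True !q=True q=False
s_5={p,q}: (G(s) | !q)=False G(s)=False s=False !q=False q=True
s_6={q,r}: (G(s) | !q)=False G(s)=False s=False !q=False q=True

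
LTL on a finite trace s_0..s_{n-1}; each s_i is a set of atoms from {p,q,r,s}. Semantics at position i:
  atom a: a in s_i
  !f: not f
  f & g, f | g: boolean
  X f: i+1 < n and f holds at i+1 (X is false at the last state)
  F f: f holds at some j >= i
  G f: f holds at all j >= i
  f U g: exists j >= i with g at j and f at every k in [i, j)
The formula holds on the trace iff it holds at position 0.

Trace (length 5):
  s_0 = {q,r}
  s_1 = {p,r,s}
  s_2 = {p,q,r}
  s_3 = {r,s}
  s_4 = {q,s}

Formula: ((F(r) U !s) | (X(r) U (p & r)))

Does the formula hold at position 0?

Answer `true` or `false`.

s_0={q,r}: ((F(r) U !s) | (X(r) U (p & r)))=True (F(r) U !s)=True F(r)=True r=True !s=True s=False (X(r) U (p & r))=True X(r)=True (p & r)=False p=False
s_1={p,r,s}: ((F(r) U !s) | (X(r) U (p & r)))=True (F(r) U !s)=True F(r)=True r=True !s=False s=True (X(r) U (p & r))=True X(r)=True (p & r)=True p=True
s_2={p,q,r}: ((F(r) U !s) | (X(r) U (p & r)))=True (F(r) U !s)=True F(r)=True r=True !s=True s=False (X(r) U (p & r))=True X(r)=True (p & r)=True p=True
s_3={r,s}: ((F(r) U !s) | (X(r) U (p & r)))=False (F(r) U !s)=False F(r)=True r=True !s=False s=True (X(r) U (p & r))=False X(r)=False (p & r)=False p=False
s_4={q,s}: ((F(r) U !s) | (X(r) U (p & r)))=False (F(r) U !s)=False F(r)=False r=False !s=False s=True (X(r) U (p & r))=False X(r)=False (p & r)=False p=False

Answer: true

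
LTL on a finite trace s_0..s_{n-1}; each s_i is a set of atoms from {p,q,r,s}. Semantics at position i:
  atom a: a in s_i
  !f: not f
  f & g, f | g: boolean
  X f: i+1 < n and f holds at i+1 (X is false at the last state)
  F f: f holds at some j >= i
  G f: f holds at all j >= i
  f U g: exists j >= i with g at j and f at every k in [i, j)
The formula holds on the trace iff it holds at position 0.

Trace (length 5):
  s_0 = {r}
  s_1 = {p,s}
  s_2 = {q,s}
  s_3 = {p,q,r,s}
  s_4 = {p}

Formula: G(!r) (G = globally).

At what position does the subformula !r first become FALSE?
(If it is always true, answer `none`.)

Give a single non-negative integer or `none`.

Answer: 0

Derivation:
s_0={r}: !r=False r=True
s_1={p,s}: !r=True r=False
s_2={q,s}: !r=True r=False
s_3={p,q,r,s}: !r=False r=True
s_4={p}: !r=True r=False
G(!r) holds globally = False
First violation at position 0.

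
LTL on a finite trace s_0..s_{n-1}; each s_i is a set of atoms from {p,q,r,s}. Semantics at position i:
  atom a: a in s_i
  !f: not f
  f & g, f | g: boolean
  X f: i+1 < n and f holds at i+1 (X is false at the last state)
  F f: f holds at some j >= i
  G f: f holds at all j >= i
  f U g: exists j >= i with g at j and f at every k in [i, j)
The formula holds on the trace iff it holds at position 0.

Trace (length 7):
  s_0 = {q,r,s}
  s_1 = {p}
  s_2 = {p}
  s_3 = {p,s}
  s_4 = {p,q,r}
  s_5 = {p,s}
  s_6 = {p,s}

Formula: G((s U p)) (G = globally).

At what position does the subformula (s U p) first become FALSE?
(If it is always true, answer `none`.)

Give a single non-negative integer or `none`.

Answer: none

Derivation:
s_0={q,r,s}: (s U p)=True s=True p=False
s_1={p}: (s U p)=True s=False p=True
s_2={p}: (s U p)=True s=False p=True
s_3={p,s}: (s U p)=True s=True p=True
s_4={p,q,r}: (s U p)=True s=False p=True
s_5={p,s}: (s U p)=True s=True p=True
s_6={p,s}: (s U p)=True s=True p=True
G((s U p)) holds globally = True
No violation — formula holds at every position.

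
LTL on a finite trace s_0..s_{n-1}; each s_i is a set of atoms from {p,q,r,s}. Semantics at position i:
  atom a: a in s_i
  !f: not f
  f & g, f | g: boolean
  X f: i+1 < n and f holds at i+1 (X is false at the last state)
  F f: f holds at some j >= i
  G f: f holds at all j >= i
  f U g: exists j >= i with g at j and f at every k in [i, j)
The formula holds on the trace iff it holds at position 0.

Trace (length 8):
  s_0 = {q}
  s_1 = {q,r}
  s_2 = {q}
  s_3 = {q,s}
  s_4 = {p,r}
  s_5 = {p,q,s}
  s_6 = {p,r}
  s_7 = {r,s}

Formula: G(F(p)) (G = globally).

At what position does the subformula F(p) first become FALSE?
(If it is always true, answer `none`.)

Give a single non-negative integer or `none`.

Answer: 7

Derivation:
s_0={q}: F(p)=True p=False
s_1={q,r}: F(p)=True p=False
s_2={q}: F(p)=True p=False
s_3={q,s}: F(p)=True p=False
s_4={p,r}: F(p)=True p=True
s_5={p,q,s}: F(p)=True p=True
s_6={p,r}: F(p)=True p=True
s_7={r,s}: F(p)=False p=False
G(F(p)) holds globally = False
First violation at position 7.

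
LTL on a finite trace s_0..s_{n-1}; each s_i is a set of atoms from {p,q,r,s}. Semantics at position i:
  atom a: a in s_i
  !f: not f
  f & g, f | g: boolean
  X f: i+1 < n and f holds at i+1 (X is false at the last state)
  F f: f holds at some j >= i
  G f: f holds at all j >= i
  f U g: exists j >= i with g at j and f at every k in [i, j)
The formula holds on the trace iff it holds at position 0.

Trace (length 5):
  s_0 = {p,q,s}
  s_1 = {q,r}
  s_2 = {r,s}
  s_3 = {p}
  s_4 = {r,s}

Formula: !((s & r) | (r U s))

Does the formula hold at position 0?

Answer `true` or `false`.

s_0={p,q,s}: !((s & r) | (r U s))=False ((s & r) | (r U s))=True (s & r)=False s=True r=False (r U s)=True
s_1={q,r}: !((s & r) | (r U s))=False ((s & r) | (r U s))=True (s & r)=False s=False r=True (r U s)=True
s_2={r,s}: !((s & r) | (r U s))=False ((s & r) | (r U s))=True (s & r)=True s=True r=True (r U s)=True
s_3={p}: !((s & r) | (r U s))=True ((s & r) | (r U s))=False (s & r)=False s=False r=False (r U s)=False
s_4={r,s}: !((s & r) | (r U s))=False ((s & r) | (r U s))=True (s & r)=True s=True r=True (r U s)=True

Answer: false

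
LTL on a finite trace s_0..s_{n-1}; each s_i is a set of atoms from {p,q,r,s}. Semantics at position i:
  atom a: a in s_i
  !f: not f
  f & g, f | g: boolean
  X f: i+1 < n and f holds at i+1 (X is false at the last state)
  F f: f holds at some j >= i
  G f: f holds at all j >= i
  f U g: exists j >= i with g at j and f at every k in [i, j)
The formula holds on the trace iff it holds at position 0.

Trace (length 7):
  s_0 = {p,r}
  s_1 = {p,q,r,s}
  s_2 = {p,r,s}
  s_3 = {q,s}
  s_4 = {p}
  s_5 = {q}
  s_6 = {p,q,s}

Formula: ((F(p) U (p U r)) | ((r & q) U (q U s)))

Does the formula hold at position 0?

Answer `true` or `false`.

s_0={p,r}: ((F(p) U (p U r)) | ((r & q) U (q U s)))=True (F(p) U (p U r))=True F(p)=True p=True (p U r)=True r=True ((r & q) U (q U s))=False (r & q)=False q=False (q U s)=False s=False
s_1={p,q,r,s}: ((F(p) U (p U r)) | ((r & q) U (q U s)))=True (F(p) U (p U r))=True F(p)=True p=True (p U r)=True r=True ((r & q) U (q U s))=True (r & q)=True q=True (q U s)=True s=True
s_2={p,r,s}: ((F(p) U (p U r)) | ((r & q) U (q U s)))=True (F(p) U (p U r))=True F(p)=True p=True (p U r)=True r=True ((r & q) U (q U s))=True (r & q)=False q=False (q U s)=True s=True
s_3={q,s}: ((F(p) U (p U r)) | ((r & q) U (q U s)))=True (F(p) U (p U r))=False F(p)=True p=False (p U r)=False r=False ((r & q) U (q U s))=True (r & q)=False q=True (q U s)=True s=True
s_4={p}: ((F(p) U (p U r)) | ((r & q) U (q U s)))=False (F(p) U (p U r))=False F(p)=True p=True (p U r)=False r=False ((r & q) U (q U s))=False (r & q)=False q=False (q U s)=False s=False
s_5={q}: ((F(p) U (p U r)) | ((r & q) U (q U s)))=True (F(p) U (p U r))=False F(p)=True p=False (p U r)=False r=False ((r & q) U (q U s))=True (r & q)=False q=True (q U s)=True s=False
s_6={p,q,s}: ((F(p) U (p U r)) | ((r & q) U (q U s)))=True (F(p) U (p U r))=False F(p)=True p=True (p U r)=False r=False ((r & q) U (q U s))=True (r & q)=False q=True (q U s)=True s=True

Answer: true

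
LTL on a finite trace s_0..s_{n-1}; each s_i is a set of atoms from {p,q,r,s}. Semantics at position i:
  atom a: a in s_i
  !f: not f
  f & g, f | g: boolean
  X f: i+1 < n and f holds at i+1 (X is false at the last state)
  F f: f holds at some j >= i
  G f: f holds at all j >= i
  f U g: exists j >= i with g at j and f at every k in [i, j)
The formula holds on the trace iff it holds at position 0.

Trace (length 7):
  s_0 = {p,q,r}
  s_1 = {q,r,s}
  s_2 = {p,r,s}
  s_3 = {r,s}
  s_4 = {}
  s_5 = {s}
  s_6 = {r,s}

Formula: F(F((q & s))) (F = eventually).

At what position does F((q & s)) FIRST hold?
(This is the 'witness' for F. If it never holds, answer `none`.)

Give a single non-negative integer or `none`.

s_0={p,q,r}: F((q & s))=True (q & s)=False q=True s=False
s_1={q,r,s}: F((q & s))=True (q & s)=True q=True s=True
s_2={p,r,s}: F((q & s))=False (q & s)=False q=False s=True
s_3={r,s}: F((q & s))=False (q & s)=False q=False s=True
s_4={}: F((q & s))=False (q & s)=False q=False s=False
s_5={s}: F((q & s))=False (q & s)=False q=False s=True
s_6={r,s}: F((q & s))=False (q & s)=False q=False s=True
F(F((q & s))) holds; first witness at position 0.

Answer: 0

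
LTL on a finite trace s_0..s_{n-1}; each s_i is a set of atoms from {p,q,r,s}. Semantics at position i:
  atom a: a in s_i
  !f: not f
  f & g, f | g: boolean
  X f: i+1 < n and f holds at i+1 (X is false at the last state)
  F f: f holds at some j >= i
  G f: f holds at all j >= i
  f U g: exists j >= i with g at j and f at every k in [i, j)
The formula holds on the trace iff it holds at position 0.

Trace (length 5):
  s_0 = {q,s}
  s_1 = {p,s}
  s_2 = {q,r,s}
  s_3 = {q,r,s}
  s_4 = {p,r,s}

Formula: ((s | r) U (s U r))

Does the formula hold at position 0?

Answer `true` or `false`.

Answer: true

Derivation:
s_0={q,s}: ((s | r) U (s U r))=True (s | r)=True s=True r=False (s U r)=True
s_1={p,s}: ((s | r) U (s U r))=True (s | r)=True s=True r=False (s U r)=True
s_2={q,r,s}: ((s | r) U (s U r))=True (s | r)=True s=True r=True (s U r)=True
s_3={q,r,s}: ((s | r) U (s U r))=True (s | r)=True s=True r=True (s U r)=True
s_4={p,r,s}: ((s | r) U (s U r))=True (s | r)=True s=True r=True (s U r)=True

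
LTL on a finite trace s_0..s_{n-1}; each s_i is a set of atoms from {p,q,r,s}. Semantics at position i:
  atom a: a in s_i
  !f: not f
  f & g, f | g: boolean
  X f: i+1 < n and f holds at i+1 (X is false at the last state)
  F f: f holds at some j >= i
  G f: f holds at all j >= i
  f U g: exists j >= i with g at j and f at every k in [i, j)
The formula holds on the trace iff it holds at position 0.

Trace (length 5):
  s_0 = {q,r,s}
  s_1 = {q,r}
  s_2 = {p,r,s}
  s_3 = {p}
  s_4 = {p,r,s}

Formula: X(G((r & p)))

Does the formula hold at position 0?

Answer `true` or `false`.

Answer: false

Derivation:
s_0={q,r,s}: X(G((r & p)))=False G((r & p))=False (r & p)=False r=True p=False
s_1={q,r}: X(G((r & p)))=False G((r & p))=False (r & p)=False r=True p=False
s_2={p,r,s}: X(G((r & p)))=False G((r & p))=False (r & p)=True r=True p=True
s_3={p}: X(G((r & p)))=True G((r & p))=False (r & p)=False r=False p=True
s_4={p,r,s}: X(G((r & p)))=False G((r & p))=True (r & p)=True r=True p=True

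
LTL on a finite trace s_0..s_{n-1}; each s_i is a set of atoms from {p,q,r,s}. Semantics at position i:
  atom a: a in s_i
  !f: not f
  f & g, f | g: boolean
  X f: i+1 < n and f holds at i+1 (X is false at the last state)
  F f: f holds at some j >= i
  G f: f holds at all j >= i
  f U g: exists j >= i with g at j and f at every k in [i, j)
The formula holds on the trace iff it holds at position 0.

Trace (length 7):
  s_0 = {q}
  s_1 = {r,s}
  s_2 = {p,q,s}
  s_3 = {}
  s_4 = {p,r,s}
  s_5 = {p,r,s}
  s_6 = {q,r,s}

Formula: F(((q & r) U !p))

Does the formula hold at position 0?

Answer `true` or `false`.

Answer: true

Derivation:
s_0={q}: F(((q & r) U !p))=True ((q & r) U !p)=True (q & r)=False q=True r=False !p=True p=False
s_1={r,s}: F(((q & r) U !p))=True ((q & r) U !p)=True (q & r)=False q=False r=True !p=True p=False
s_2={p,q,s}: F(((q & r) U !p))=True ((q & r) U !p)=False (q & r)=False q=True r=False !p=False p=True
s_3={}: F(((q & r) U !p))=True ((q & r) U !p)=True (q & r)=False q=False r=False !p=True p=False
s_4={p,r,s}: F(((q & r) U !p))=True ((q & r) U !p)=False (q & r)=False q=False r=True !p=False p=True
s_5={p,r,s}: F(((q & r) U !p))=True ((q & r) U !p)=False (q & r)=False q=False r=True !p=False p=True
s_6={q,r,s}: F(((q & r) U !p))=True ((q & r) U !p)=True (q & r)=True q=True r=True !p=True p=False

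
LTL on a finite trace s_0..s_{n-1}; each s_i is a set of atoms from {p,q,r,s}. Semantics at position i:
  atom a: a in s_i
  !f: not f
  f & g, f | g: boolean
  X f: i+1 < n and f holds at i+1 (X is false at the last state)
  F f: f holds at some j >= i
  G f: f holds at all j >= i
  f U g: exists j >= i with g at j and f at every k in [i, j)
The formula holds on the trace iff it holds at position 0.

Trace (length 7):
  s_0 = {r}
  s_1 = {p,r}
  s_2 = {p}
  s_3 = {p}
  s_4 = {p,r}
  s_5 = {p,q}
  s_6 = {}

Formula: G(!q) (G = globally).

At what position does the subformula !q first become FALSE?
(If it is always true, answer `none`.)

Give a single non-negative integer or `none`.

s_0={r}: !q=True q=False
s_1={p,r}: !q=True q=False
s_2={p}: !q=True q=False
s_3={p}: !q=True q=False
s_4={p,r}: !q=True q=False
s_5={p,q}: !q=False q=True
s_6={}: !q=True q=False
G(!q) holds globally = False
First violation at position 5.

Answer: 5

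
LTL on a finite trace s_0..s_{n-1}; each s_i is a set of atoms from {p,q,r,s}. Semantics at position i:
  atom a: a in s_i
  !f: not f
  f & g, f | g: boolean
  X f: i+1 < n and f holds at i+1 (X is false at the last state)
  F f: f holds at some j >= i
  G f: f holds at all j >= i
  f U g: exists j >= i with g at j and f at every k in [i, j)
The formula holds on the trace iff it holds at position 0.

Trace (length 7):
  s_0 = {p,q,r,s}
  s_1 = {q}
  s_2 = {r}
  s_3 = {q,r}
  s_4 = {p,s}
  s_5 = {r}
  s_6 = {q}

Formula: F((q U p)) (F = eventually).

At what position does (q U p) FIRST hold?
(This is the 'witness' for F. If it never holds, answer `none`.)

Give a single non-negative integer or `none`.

Answer: 0

Derivation:
s_0={p,q,r,s}: (q U p)=True q=True p=True
s_1={q}: (q U p)=False q=True p=False
s_2={r}: (q U p)=False q=False p=False
s_3={q,r}: (q U p)=True q=True p=False
s_4={p,s}: (q U p)=True q=False p=True
s_5={r}: (q U p)=False q=False p=False
s_6={q}: (q U p)=False q=True p=False
F((q U p)) holds; first witness at position 0.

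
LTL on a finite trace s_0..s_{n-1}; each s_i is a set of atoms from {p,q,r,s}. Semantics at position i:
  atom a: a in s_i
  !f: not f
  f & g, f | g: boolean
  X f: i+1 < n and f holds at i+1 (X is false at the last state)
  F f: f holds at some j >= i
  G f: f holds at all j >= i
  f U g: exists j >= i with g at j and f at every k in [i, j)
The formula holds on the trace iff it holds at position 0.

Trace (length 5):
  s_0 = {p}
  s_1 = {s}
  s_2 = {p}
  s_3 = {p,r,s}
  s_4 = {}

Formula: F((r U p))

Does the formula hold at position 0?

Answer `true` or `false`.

s_0={p}: F((r U p))=True (r U p)=True r=False p=True
s_1={s}: F((r U p))=True (r U p)=False r=False p=False
s_2={p}: F((r U p))=True (r U p)=True r=False p=True
s_3={p,r,s}: F((r U p))=True (r U p)=True r=True p=True
s_4={}: F((r U p))=False (r U p)=False r=False p=False

Answer: true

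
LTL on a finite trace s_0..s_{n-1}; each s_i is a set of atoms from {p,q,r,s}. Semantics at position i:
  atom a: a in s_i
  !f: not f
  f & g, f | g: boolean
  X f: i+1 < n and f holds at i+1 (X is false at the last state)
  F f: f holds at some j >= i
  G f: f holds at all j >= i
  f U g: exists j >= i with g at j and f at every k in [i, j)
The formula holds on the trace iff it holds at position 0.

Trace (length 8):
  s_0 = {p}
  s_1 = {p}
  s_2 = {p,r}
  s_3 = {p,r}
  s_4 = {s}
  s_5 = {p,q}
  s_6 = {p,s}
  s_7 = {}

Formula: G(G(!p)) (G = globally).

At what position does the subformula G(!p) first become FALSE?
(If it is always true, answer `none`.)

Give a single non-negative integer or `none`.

Answer: 0

Derivation:
s_0={p}: G(!p)=False !p=False p=True
s_1={p}: G(!p)=False !p=False p=True
s_2={p,r}: G(!p)=False !p=False p=True
s_3={p,r}: G(!p)=False !p=False p=True
s_4={s}: G(!p)=False !p=True p=False
s_5={p,q}: G(!p)=False !p=False p=True
s_6={p,s}: G(!p)=False !p=False p=True
s_7={}: G(!p)=True !p=True p=False
G(G(!p)) holds globally = False
First violation at position 0.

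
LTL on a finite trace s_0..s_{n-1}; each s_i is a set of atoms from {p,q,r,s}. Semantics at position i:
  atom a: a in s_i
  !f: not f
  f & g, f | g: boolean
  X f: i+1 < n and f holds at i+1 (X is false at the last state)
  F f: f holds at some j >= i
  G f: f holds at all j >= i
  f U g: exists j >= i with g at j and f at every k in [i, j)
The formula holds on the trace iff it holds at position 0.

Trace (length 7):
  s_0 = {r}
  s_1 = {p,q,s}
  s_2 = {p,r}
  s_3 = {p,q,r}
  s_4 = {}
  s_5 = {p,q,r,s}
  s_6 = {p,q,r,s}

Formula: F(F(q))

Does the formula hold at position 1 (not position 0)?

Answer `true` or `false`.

Answer: true

Derivation:
s_0={r}: F(F(q))=True F(q)=True q=False
s_1={p,q,s}: F(F(q))=True F(q)=True q=True
s_2={p,r}: F(F(q))=True F(q)=True q=False
s_3={p,q,r}: F(F(q))=True F(q)=True q=True
s_4={}: F(F(q))=True F(q)=True q=False
s_5={p,q,r,s}: F(F(q))=True F(q)=True q=True
s_6={p,q,r,s}: F(F(q))=True F(q)=True q=True
Evaluating at position 1: result = True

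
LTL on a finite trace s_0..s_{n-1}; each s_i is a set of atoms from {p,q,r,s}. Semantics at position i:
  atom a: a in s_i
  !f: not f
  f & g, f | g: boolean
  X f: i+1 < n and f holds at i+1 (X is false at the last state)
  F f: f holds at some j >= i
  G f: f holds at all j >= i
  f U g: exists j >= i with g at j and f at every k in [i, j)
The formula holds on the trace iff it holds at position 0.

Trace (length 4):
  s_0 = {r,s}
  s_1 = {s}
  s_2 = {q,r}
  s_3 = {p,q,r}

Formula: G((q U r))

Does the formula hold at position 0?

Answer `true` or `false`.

Answer: false

Derivation:
s_0={r,s}: G((q U r))=False (q U r)=True q=False r=True
s_1={s}: G((q U r))=False (q U r)=False q=False r=False
s_2={q,r}: G((q U r))=True (q U r)=True q=True r=True
s_3={p,q,r}: G((q U r))=True (q U r)=True q=True r=True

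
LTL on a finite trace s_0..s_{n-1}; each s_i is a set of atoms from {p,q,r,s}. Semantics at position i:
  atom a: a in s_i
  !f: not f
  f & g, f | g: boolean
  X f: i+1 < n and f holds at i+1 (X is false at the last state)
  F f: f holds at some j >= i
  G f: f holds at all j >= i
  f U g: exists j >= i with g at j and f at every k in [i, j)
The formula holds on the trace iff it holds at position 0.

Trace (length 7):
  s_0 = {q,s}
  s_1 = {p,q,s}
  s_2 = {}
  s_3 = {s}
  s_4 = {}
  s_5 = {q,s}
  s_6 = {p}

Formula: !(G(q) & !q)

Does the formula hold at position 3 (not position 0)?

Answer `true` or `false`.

s_0={q,s}: !(G(q) & !q)=True (G(q) & !q)=False G(q)=False q=True !q=False
s_1={p,q,s}: !(G(q) & !q)=True (G(q) & !q)=False G(q)=False q=True !q=False
s_2={}: !(G(q) & !q)=True (G(q) & !q)=False G(q)=False q=False !q=True
s_3={s}: !(G(q) & !q)=True (G(q) & !q)=False G(q)=False q=False !q=True
s_4={}: !(G(q) & !q)=True (G(q) & !q)=False G(q)=False q=False !q=True
s_5={q,s}: !(G(q) & !q)=True (G(q) & !q)=False G(q)=False q=True !q=False
s_6={p}: !(G(q) & !q)=True (G(q) & !q)=False G(q)=False q=False !q=True
Evaluating at position 3: result = True

Answer: true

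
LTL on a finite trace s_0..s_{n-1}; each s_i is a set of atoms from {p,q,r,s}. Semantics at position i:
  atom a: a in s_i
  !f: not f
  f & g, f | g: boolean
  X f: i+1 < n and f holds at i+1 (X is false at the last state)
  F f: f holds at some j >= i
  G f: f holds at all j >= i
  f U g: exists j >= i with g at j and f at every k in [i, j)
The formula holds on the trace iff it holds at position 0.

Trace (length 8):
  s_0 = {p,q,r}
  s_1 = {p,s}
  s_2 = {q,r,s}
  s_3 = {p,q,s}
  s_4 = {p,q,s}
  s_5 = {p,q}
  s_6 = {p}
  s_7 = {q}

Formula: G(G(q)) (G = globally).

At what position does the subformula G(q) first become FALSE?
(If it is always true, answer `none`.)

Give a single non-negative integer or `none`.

s_0={p,q,r}: G(q)=False q=True
s_1={p,s}: G(q)=False q=False
s_2={q,r,s}: G(q)=False q=True
s_3={p,q,s}: G(q)=False q=True
s_4={p,q,s}: G(q)=False q=True
s_5={p,q}: G(q)=False q=True
s_6={p}: G(q)=False q=False
s_7={q}: G(q)=True q=True
G(G(q)) holds globally = False
First violation at position 0.

Answer: 0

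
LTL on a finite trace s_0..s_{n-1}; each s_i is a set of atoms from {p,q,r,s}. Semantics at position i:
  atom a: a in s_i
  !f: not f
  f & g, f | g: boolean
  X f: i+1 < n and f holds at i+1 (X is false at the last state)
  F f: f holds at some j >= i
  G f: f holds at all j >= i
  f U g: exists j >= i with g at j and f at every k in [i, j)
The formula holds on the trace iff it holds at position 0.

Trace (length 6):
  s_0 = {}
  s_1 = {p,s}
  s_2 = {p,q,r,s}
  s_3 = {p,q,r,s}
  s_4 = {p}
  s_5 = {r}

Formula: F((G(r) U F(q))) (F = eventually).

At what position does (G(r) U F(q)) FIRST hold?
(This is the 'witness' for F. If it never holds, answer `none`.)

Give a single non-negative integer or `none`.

Answer: 0

Derivation:
s_0={}: (G(r) U F(q))=True G(r)=False r=False F(q)=True q=False
s_1={p,s}: (G(r) U F(q))=True G(r)=False r=False F(q)=True q=False
s_2={p,q,r,s}: (G(r) U F(q))=True G(r)=False r=True F(q)=True q=True
s_3={p,q,r,s}: (G(r) U F(q))=True G(r)=False r=True F(q)=True q=True
s_4={p}: (G(r) U F(q))=False G(r)=False r=False F(q)=False q=False
s_5={r}: (G(r) U F(q))=False G(r)=True r=True F(q)=False q=False
F((G(r) U F(q))) holds; first witness at position 0.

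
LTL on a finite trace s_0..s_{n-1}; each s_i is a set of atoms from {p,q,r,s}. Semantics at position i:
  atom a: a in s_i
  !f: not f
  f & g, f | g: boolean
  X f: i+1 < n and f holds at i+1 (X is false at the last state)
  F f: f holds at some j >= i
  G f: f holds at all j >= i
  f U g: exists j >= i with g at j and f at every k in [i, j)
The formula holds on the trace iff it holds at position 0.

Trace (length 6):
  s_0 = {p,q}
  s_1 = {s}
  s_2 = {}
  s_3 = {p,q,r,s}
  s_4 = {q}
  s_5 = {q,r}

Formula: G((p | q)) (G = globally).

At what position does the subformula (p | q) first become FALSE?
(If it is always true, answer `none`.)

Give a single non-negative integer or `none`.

Answer: 1

Derivation:
s_0={p,q}: (p | q)=True p=True q=True
s_1={s}: (p | q)=False p=False q=False
s_2={}: (p | q)=False p=False q=False
s_3={p,q,r,s}: (p | q)=True p=True q=True
s_4={q}: (p | q)=True p=False q=True
s_5={q,r}: (p | q)=True p=False q=True
G((p | q)) holds globally = False
First violation at position 1.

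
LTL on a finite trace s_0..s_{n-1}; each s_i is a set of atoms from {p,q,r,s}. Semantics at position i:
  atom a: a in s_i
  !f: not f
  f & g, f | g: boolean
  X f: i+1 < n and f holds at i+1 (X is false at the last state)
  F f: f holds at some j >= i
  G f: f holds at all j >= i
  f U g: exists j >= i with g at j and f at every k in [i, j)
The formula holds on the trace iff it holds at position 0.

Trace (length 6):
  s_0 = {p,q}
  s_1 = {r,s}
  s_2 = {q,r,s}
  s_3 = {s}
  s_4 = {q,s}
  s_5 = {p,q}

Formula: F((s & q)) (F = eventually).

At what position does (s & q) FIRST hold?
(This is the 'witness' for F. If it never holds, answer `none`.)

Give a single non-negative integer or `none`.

Answer: 2

Derivation:
s_0={p,q}: (s & q)=False s=False q=True
s_1={r,s}: (s & q)=False s=True q=False
s_2={q,r,s}: (s & q)=True s=True q=True
s_3={s}: (s & q)=False s=True q=False
s_4={q,s}: (s & q)=True s=True q=True
s_5={p,q}: (s & q)=False s=False q=True
F((s & q)) holds; first witness at position 2.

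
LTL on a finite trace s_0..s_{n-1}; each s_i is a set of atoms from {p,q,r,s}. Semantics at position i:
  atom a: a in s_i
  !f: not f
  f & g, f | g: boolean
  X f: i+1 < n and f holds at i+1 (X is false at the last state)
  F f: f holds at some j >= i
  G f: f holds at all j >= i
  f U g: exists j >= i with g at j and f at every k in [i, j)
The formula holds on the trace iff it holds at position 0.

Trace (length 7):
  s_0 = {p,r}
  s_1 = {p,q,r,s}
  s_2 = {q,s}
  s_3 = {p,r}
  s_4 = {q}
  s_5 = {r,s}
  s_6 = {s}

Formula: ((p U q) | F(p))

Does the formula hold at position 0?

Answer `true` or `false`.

s_0={p,r}: ((p U q) | F(p))=True (p U q)=True p=True q=False F(p)=True
s_1={p,q,r,s}: ((p U q) | F(p))=True (p U q)=True p=True q=True F(p)=True
s_2={q,s}: ((p U q) | F(p))=True (p U q)=True p=False q=True F(p)=True
s_3={p,r}: ((p U q) | F(p))=True (p U q)=True p=True q=False F(p)=True
s_4={q}: ((p U q) | F(p))=True (p U q)=True p=False q=True F(p)=False
s_5={r,s}: ((p U q) | F(p))=False (p U q)=False p=False q=False F(p)=False
s_6={s}: ((p U q) | F(p))=False (p U q)=False p=False q=False F(p)=False

Answer: true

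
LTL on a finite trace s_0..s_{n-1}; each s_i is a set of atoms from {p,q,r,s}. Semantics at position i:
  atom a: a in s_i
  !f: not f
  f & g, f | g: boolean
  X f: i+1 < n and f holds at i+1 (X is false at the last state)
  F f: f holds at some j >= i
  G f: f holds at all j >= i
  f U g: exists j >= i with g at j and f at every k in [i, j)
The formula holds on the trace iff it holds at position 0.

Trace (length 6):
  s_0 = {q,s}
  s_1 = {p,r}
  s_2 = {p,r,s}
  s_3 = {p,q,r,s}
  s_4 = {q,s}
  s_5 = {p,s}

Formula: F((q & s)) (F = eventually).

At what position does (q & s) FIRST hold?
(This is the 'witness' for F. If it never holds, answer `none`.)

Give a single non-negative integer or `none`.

s_0={q,s}: (q & s)=True q=True s=True
s_1={p,r}: (q & s)=False q=False s=False
s_2={p,r,s}: (q & s)=False q=False s=True
s_3={p,q,r,s}: (q & s)=True q=True s=True
s_4={q,s}: (q & s)=True q=True s=True
s_5={p,s}: (q & s)=False q=False s=True
F((q & s)) holds; first witness at position 0.

Answer: 0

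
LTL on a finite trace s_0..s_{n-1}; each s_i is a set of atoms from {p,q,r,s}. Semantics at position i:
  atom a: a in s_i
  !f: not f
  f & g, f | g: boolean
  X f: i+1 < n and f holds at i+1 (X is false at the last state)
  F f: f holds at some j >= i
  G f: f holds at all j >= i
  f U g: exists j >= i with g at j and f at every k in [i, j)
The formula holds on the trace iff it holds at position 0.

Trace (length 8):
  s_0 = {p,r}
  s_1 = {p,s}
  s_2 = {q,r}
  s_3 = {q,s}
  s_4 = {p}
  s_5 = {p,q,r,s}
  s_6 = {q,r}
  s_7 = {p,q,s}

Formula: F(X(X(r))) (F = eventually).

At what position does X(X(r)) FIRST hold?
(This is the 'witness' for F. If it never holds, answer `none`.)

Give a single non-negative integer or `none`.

Answer: 0

Derivation:
s_0={p,r}: X(X(r))=True X(r)=False r=True
s_1={p,s}: X(X(r))=False X(r)=True r=False
s_2={q,r}: X(X(r))=False X(r)=False r=True
s_3={q,s}: X(X(r))=True X(r)=False r=False
s_4={p}: X(X(r))=True X(r)=True r=False
s_5={p,q,r,s}: X(X(r))=False X(r)=True r=True
s_6={q,r}: X(X(r))=False X(r)=False r=True
s_7={p,q,s}: X(X(r))=False X(r)=False r=False
F(X(X(r))) holds; first witness at position 0.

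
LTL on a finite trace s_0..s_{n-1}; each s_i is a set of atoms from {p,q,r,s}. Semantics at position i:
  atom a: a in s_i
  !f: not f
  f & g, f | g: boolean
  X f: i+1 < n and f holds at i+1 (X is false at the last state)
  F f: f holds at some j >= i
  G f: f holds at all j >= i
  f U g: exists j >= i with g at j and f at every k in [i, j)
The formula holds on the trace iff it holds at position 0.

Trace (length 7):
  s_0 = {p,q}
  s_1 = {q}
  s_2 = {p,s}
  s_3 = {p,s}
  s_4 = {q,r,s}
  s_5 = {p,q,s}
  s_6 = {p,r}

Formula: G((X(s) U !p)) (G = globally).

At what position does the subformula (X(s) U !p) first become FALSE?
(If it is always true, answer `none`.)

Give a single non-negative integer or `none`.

Answer: 0

Derivation:
s_0={p,q}: (X(s) U !p)=False X(s)=False s=False !p=False p=True
s_1={q}: (X(s) U !p)=True X(s)=True s=False !p=True p=False
s_2={p,s}: (X(s) U !p)=True X(s)=True s=True !p=False p=True
s_3={p,s}: (X(s) U !p)=True X(s)=True s=True !p=False p=True
s_4={q,r,s}: (X(s) U !p)=True X(s)=True s=True !p=True p=False
s_5={p,q,s}: (X(s) U !p)=False X(s)=False s=True !p=False p=True
s_6={p,r}: (X(s) U !p)=False X(s)=False s=False !p=False p=True
G((X(s) U !p)) holds globally = False
First violation at position 0.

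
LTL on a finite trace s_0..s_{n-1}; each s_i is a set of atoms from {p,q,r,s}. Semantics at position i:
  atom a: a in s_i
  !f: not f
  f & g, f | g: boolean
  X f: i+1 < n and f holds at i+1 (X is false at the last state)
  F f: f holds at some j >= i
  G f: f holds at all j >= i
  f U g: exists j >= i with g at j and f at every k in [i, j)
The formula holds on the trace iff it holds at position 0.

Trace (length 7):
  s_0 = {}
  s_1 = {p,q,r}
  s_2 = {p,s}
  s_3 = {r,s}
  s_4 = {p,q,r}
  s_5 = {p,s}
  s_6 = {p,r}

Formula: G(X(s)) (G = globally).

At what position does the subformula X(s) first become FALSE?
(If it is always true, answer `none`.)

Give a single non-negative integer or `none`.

Answer: 0

Derivation:
s_0={}: X(s)=False s=False
s_1={p,q,r}: X(s)=True s=False
s_2={p,s}: X(s)=True s=True
s_3={r,s}: X(s)=False s=True
s_4={p,q,r}: X(s)=True s=False
s_5={p,s}: X(s)=False s=True
s_6={p,r}: X(s)=False s=False
G(X(s)) holds globally = False
First violation at position 0.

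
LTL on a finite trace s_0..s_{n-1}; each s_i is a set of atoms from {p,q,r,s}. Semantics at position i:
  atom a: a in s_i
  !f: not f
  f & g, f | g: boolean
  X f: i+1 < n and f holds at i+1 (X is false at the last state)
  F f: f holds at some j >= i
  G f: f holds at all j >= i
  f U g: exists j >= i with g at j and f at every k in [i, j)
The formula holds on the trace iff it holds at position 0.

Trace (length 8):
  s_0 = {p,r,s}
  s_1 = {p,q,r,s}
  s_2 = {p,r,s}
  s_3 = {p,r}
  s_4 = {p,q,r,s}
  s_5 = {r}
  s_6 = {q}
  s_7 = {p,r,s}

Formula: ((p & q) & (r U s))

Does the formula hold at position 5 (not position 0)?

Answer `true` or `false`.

s_0={p,r,s}: ((p & q) & (r U s))=False (p & q)=False p=True q=False (r U s)=True r=True s=True
s_1={p,q,r,s}: ((p & q) & (r U s))=True (p & q)=True p=True q=True (r U s)=True r=True s=True
s_2={p,r,s}: ((p & q) & (r U s))=False (p & q)=False p=True q=False (r U s)=True r=True s=True
s_3={p,r}: ((p & q) & (r U s))=False (p & q)=False p=True q=False (r U s)=True r=True s=False
s_4={p,q,r,s}: ((p & q) & (r U s))=True (p & q)=True p=True q=True (r U s)=True r=True s=True
s_5={r}: ((p & q) & (r U s))=False (p & q)=False p=False q=False (r U s)=False r=True s=False
s_6={q}: ((p & q) & (r U s))=False (p & q)=False p=False q=True (r U s)=False r=False s=False
s_7={p,r,s}: ((p & q) & (r U s))=False (p & q)=False p=True q=False (r U s)=True r=True s=True
Evaluating at position 5: result = False

Answer: false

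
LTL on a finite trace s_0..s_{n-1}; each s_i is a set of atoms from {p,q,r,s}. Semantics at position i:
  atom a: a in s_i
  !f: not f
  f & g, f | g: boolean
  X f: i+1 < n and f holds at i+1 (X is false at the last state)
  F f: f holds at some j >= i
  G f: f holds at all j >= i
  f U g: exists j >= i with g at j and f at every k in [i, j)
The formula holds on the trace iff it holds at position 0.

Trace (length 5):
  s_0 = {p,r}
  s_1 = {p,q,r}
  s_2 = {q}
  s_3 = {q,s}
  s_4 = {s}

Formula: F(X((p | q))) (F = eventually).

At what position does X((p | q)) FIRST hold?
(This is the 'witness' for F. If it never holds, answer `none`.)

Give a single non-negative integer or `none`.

Answer: 0

Derivation:
s_0={p,r}: X((p | q))=True (p | q)=True p=True q=False
s_1={p,q,r}: X((p | q))=True (p | q)=True p=True q=True
s_2={q}: X((p | q))=True (p | q)=True p=False q=True
s_3={q,s}: X((p | q))=False (p | q)=True p=False q=True
s_4={s}: X((p | q))=False (p | q)=False p=False q=False
F(X((p | q))) holds; first witness at position 0.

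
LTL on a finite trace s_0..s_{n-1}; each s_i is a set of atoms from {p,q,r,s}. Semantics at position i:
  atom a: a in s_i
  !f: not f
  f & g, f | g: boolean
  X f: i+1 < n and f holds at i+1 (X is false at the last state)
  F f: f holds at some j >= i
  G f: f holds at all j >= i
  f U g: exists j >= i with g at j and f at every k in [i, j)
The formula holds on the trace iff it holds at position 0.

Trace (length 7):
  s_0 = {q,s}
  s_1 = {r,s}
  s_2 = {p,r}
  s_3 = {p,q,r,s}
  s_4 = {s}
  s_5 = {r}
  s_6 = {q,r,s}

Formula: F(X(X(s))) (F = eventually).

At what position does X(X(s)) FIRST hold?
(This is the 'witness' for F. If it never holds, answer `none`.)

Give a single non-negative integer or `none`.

Answer: 1

Derivation:
s_0={q,s}: X(X(s))=False X(s)=True s=True
s_1={r,s}: X(X(s))=True X(s)=False s=True
s_2={p,r}: X(X(s))=True X(s)=True s=False
s_3={p,q,r,s}: X(X(s))=False X(s)=True s=True
s_4={s}: X(X(s))=True X(s)=False s=True
s_5={r}: X(X(s))=False X(s)=True s=False
s_6={q,r,s}: X(X(s))=False X(s)=False s=True
F(X(X(s))) holds; first witness at position 1.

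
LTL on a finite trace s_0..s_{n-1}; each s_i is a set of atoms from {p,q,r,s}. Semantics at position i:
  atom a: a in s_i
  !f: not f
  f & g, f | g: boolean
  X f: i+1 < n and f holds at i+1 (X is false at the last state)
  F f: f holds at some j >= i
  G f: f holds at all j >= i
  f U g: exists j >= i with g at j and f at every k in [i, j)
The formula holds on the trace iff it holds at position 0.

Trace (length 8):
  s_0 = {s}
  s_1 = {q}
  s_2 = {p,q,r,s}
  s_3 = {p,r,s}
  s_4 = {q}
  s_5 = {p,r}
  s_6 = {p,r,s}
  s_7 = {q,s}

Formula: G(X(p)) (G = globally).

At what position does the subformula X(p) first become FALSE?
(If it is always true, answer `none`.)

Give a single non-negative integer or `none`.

s_0={s}: X(p)=False p=False
s_1={q}: X(p)=True p=False
s_2={p,q,r,s}: X(p)=True p=True
s_3={p,r,s}: X(p)=False p=True
s_4={q}: X(p)=True p=False
s_5={p,r}: X(p)=True p=True
s_6={p,r,s}: X(p)=False p=True
s_7={q,s}: X(p)=False p=False
G(X(p)) holds globally = False
First violation at position 0.

Answer: 0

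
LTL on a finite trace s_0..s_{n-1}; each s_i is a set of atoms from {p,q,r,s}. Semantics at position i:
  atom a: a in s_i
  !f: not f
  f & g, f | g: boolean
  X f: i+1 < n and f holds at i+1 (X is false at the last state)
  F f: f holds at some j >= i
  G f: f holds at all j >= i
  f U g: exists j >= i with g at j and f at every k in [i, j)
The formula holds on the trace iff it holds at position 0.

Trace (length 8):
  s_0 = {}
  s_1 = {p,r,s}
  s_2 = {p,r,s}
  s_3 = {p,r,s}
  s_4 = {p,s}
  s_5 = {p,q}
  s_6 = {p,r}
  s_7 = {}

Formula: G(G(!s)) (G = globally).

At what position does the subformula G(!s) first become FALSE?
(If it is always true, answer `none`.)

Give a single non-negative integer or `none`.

Answer: 0

Derivation:
s_0={}: G(!s)=False !s=True s=False
s_1={p,r,s}: G(!s)=False !s=False s=True
s_2={p,r,s}: G(!s)=False !s=False s=True
s_3={p,r,s}: G(!s)=False !s=False s=True
s_4={p,s}: G(!s)=False !s=False s=True
s_5={p,q}: G(!s)=True !s=True s=False
s_6={p,r}: G(!s)=True !s=True s=False
s_7={}: G(!s)=True !s=True s=False
G(G(!s)) holds globally = False
First violation at position 0.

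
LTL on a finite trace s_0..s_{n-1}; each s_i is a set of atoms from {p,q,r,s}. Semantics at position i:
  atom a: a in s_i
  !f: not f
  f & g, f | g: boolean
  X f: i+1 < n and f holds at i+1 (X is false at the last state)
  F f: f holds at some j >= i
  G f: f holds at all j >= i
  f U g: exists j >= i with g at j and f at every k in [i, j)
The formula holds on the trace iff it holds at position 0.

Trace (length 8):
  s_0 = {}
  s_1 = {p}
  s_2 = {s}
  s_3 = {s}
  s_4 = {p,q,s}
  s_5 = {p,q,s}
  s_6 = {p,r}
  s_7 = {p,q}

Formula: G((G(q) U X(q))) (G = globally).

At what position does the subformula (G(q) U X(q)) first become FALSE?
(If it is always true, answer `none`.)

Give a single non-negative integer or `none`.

Answer: 0

Derivation:
s_0={}: (G(q) U X(q))=False G(q)=False q=False X(q)=False
s_1={p}: (G(q) U X(q))=False G(q)=False q=False X(q)=False
s_2={s}: (G(q) U X(q))=False G(q)=False q=False X(q)=False
s_3={s}: (G(q) U X(q))=True G(q)=False q=False X(q)=True
s_4={p,q,s}: (G(q) U X(q))=True G(q)=False q=True X(q)=True
s_5={p,q,s}: (G(q) U X(q))=False G(q)=False q=True X(q)=False
s_6={p,r}: (G(q) U X(q))=True G(q)=False q=False X(q)=True
s_7={p,q}: (G(q) U X(q))=False G(q)=True q=True X(q)=False
G((G(q) U X(q))) holds globally = False
First violation at position 0.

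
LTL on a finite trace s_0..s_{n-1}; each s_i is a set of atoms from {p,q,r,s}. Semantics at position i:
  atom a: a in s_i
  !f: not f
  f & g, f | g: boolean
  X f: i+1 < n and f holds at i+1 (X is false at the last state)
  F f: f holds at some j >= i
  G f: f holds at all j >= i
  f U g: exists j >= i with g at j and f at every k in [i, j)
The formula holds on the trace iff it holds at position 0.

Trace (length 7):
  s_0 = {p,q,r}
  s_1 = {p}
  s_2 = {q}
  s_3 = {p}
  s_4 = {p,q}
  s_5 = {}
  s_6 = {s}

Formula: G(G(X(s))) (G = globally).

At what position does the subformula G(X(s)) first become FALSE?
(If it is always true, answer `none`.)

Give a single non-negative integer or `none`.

Answer: 0

Derivation:
s_0={p,q,r}: G(X(s))=False X(s)=False s=False
s_1={p}: G(X(s))=False X(s)=False s=False
s_2={q}: G(X(s))=False X(s)=False s=False
s_3={p}: G(X(s))=False X(s)=False s=False
s_4={p,q}: G(X(s))=False X(s)=False s=False
s_5={}: G(X(s))=False X(s)=True s=False
s_6={s}: G(X(s))=False X(s)=False s=True
G(G(X(s))) holds globally = False
First violation at position 0.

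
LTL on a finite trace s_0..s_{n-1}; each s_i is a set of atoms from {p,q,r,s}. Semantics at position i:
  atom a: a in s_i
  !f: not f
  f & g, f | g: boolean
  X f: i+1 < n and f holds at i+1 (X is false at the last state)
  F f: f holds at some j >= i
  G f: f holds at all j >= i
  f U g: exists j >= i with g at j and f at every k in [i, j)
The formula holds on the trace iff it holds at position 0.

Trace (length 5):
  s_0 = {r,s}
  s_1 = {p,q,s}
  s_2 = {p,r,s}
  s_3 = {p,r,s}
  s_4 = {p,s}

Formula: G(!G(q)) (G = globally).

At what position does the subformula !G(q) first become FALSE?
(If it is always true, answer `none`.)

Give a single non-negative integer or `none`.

Answer: none

Derivation:
s_0={r,s}: !G(q)=True G(q)=False q=False
s_1={p,q,s}: !G(q)=True G(q)=False q=True
s_2={p,r,s}: !G(q)=True G(q)=False q=False
s_3={p,r,s}: !G(q)=True G(q)=False q=False
s_4={p,s}: !G(q)=True G(q)=False q=False
G(!G(q)) holds globally = True
No violation — formula holds at every position.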